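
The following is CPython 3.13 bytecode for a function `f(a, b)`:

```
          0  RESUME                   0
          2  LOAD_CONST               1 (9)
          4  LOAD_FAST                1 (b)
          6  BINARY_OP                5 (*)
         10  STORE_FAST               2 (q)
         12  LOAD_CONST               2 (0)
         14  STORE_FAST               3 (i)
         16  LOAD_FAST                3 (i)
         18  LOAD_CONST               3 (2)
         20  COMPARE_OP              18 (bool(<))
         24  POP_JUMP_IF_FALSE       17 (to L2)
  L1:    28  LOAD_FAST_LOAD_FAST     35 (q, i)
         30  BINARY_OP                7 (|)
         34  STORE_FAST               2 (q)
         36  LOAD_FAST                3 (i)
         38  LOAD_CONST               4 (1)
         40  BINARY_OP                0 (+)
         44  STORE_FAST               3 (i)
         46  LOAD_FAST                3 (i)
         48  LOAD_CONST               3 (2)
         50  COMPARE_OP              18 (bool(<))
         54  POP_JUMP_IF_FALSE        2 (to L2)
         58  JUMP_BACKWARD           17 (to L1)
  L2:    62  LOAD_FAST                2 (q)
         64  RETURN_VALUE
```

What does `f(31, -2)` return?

LOAD_CONST → push 9. Stack: [9]
LOAD_FAST b → push -2. Stack: [9, -2]
BINARY_OP * → 9 * -2 = -18. Stack: [-18]
STORE_FAST q → q=-18. Stack: []
LOAD_CONST → push 0. Stack: [0]
STORE_FAST i → i=0. Stack: []
LOAD_FAST i → push 0. Stack: [0]
LOAD_CONST → push 2. Stack: [0, 2]
COMPARE_OP bool(<) → 0 vs 2 = True. Stack: [True]
POP_JUMP_IF_FALSE → pop True; no jump. Stack: []
LOAD_FAST_LOAD_FAST q,i → push -18,0. Stack: [-18, 0]
BINARY_OP | → -18 | 0 = -18. Stack: [-18]
STORE_FAST q → q=-18. Stack: []
LOAD_FAST i → push 0. Stack: [0]
LOAD_CONST → push 1. Stack: [0, 1]
BINARY_OP + → 0 + 1 = 1. Stack: [1]
STORE_FAST i → i=1. Stack: []
LOAD_FAST i → push 1. Stack: [1]
LOAD_CONST → push 2. Stack: [1, 2]
COMPARE_OP bool(<) → 1 vs 2 = True. Stack: [True]
POP_JUMP_IF_FALSE → pop True; no jump. Stack: []
LOAD_FAST_LOAD_FAST q,i → push -18,1. Stack: [-18, 1]
BINARY_OP | → -18 | 1 = -17. Stack: [-17]
STORE_FAST q → q=-17. Stack: []
LOAD_FAST i → push 1. Stack: [1]
LOAD_CONST → push 1. Stack: [1, 1]
BINARY_OP + → 1 + 1 = 2. Stack: [2]
STORE_FAST i → i=2. Stack: []
LOAD_FAST i → push 2. Stack: [2]
LOAD_CONST → push 2. Stack: [2, 2]
COMPARE_OP bool(<) → 2 vs 2 = False. Stack: [False]
POP_JUMP_IF_FALSE → pop False; jump. Stack: []
LOAD_FAST q → push -17. Stack: [-17]
RETURN_VALUE → return -17.

-17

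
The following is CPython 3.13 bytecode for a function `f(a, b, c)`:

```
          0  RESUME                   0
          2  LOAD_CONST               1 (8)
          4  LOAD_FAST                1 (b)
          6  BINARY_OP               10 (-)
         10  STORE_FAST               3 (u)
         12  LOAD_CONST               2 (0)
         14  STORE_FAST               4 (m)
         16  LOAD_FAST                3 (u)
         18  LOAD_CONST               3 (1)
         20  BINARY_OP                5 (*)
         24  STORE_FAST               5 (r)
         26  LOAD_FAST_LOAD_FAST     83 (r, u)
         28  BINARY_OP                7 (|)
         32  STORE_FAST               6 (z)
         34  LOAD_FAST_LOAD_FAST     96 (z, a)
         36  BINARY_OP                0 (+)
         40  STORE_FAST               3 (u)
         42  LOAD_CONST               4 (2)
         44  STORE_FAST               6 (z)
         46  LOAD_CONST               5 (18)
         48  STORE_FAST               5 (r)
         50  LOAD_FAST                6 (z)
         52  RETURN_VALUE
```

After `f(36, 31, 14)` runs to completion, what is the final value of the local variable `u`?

LOAD_CONST → push 8. Stack: [8]
LOAD_FAST b → push 31. Stack: [8, 31]
BINARY_OP - → 8 - 31 = -23. Stack: [-23]
STORE_FAST u → u=-23. Stack: []
LOAD_CONST → push 0. Stack: [0]
STORE_FAST m → m=0. Stack: []
LOAD_FAST u → push -23. Stack: [-23]
LOAD_CONST → push 1. Stack: [-23, 1]
BINARY_OP * → -23 * 1 = -23. Stack: [-23]
STORE_FAST r → r=-23. Stack: []
LOAD_FAST_LOAD_FAST r,u → push -23,-23. Stack: [-23, -23]
BINARY_OP | → -23 | -23 = -23. Stack: [-23]
STORE_FAST z → z=-23. Stack: []
LOAD_FAST_LOAD_FAST z,a → push -23,36. Stack: [-23, 36]
BINARY_OP + → -23 + 36 = 13. Stack: [13]
STORE_FAST u → u=13. Stack: []
LOAD_CONST → push 2. Stack: [2]
STORE_FAST z → z=2. Stack: []
LOAD_CONST → push 18. Stack: [18]
STORE_FAST r → r=18. Stack: []
LOAD_FAST z → push 2. Stack: [2]
RETURN_VALUE → return 2.

13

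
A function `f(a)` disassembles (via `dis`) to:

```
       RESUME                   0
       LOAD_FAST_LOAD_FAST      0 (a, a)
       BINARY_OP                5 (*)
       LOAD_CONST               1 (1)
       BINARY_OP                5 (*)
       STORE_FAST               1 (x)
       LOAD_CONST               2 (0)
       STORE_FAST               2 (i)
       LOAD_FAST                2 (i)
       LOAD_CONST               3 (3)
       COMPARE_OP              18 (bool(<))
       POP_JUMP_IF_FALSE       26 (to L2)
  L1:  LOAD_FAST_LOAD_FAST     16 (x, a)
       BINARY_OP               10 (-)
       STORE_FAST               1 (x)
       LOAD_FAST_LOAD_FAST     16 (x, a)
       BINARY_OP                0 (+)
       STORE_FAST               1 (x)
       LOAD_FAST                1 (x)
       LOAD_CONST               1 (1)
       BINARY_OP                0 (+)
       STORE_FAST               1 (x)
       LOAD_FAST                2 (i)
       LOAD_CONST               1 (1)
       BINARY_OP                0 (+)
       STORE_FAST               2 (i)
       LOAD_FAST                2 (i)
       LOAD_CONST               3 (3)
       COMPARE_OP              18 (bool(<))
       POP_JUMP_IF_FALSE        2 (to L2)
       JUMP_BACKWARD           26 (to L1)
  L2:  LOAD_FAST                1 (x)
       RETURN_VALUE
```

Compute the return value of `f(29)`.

LOAD_FAST_LOAD_FAST a,a → push 29,29
BINARY_OP * → 29 * 29 = 841
LOAD_CONST → push 1
BINARY_OP * → 841 * 1 = 841
STORE_FAST x → x=841
LOAD_CONST → push 0
STORE_FAST i → i=0
LOAD_FAST i → push 0
LOAD_CONST → push 3
COMPARE_OP bool(<) → 0 vs 3 = True
POP_JUMP_IF_FALSE → pop True; no jump
LOAD_FAST_LOAD_FAST x,a → push 841,29
BINARY_OP - → 841 - 29 = 812
STORE_FAST x → x=812
LOAD_FAST_LOAD_FAST x,a → push 812,29
BINARY_OP + → 812 + 29 = 841
STORE_FAST x → x=841
LOAD_FAST x → push 841
LOAD_CONST → push 1
BINARY_OP + → 841 + 1 = 842
STORE_FAST x → x=842
LOAD_FAST i → push 0
LOAD_CONST → push 1
BINARY_OP + → 0 + 1 = 1
STORE_FAST i → i=1
LOAD_FAST i → push 1
LOAD_CONST → push 3
COMPARE_OP bool(<) → 1 vs 3 = True
POP_JUMP_IF_FALSE → pop True; no jump
LOAD_FAST_LOAD_FAST x,a → push 842,29
BINARY_OP - → 842 - 29 = 813
STORE_FAST x → x=813
LOAD_FAST_LOAD_FAST x,a → push 813,29
BINARY_OP + → 813 + 29 = 842
STORE_FAST x → x=842
LOAD_FAST x → push 842
LOAD_CONST → push 1
BINARY_OP + → 842 + 1 = 843
STORE_FAST x → x=843
LOAD_FAST i → push 1
LOAD_CONST → push 1
BINARY_OP + → 1 + 1 = 2
STORE_FAST i → i=2
LOAD_FAST i → push 2
LOAD_CONST → push 3
COMPARE_OP bool(<) → 2 vs 3 = True
POP_JUMP_IF_FALSE → pop True; no jump
LOAD_FAST_LOAD_FAST x,a → push 843,29
BINARY_OP - → 843 - 29 = 814
STORE_FAST x → x=814
LOAD_FAST_LOAD_FAST x,a → push 814,29
BINARY_OP + → 814 + 29 = 843
STORE_FAST x → x=843
LOAD_FAST x → push 843
LOAD_CONST → push 1
BINARY_OP + → 843 + 1 = 844
STORE_FAST x → x=844
LOAD_FAST i → push 2
LOAD_CONST → push 1
BINARY_OP + → 2 + 1 = 3
STORE_FAST i → i=3
LOAD_FAST i → push 3
LOAD_CONST → push 3
COMPARE_OP bool(<) → 3 vs 3 = False
POP_JUMP_IF_FALSE → pop False; jump
LOAD_FAST x → push 844
RETURN_VALUE → return 844.

844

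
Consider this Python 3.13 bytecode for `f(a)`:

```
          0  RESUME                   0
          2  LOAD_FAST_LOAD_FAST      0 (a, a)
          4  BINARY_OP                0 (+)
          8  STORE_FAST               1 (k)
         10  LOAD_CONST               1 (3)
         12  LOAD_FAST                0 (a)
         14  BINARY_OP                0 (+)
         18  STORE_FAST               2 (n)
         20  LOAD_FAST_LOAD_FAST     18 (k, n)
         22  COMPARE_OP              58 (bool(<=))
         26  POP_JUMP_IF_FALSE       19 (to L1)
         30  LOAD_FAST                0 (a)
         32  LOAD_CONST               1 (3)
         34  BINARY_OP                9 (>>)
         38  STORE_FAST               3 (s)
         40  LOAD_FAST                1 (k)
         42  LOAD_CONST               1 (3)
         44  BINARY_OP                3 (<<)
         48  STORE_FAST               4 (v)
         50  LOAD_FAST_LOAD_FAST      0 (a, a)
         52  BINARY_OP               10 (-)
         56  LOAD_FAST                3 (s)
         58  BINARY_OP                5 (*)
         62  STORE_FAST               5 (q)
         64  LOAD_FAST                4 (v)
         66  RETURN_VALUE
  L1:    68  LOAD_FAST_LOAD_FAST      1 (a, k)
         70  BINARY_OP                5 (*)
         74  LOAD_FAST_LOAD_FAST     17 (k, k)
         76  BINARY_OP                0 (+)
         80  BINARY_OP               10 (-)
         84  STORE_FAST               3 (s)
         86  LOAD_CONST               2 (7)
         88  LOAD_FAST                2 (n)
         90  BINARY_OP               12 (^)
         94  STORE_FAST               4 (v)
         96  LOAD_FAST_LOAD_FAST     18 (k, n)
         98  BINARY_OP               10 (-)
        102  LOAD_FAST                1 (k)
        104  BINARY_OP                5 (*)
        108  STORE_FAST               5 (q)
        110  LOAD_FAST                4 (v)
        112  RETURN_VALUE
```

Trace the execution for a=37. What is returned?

47

LOAD_FAST_LOAD_FAST a,a → push 37,37. Stack: [37, 37]
BINARY_OP + → 37 + 37 = 74. Stack: [74]
STORE_FAST k → k=74. Stack: []
LOAD_CONST → push 3. Stack: [3]
LOAD_FAST a → push 37. Stack: [3, 37]
BINARY_OP + → 3 + 37 = 40. Stack: [40]
STORE_FAST n → n=40. Stack: []
LOAD_FAST_LOAD_FAST k,n → push 74,40. Stack: [74, 40]
COMPARE_OP bool(<=) → 74 vs 40 = False. Stack: [False]
POP_JUMP_IF_FALSE → pop False; jump. Stack: []
LOAD_FAST_LOAD_FAST a,k → push 37,74. Stack: [37, 74]
BINARY_OP * → 37 * 74 = 2738. Stack: [2738]
LOAD_FAST_LOAD_FAST k,k → push 74,74. Stack: [2738, 74, 74]
BINARY_OP + → 74 + 74 = 148. Stack: [2738, 148]
BINARY_OP - → 2738 - 148 = 2590. Stack: [2590]
STORE_FAST s → s=2590. Stack: []
LOAD_CONST → push 7. Stack: [7]
LOAD_FAST n → push 40. Stack: [7, 40]
BINARY_OP ^ → 7 ^ 40 = 47. Stack: [47]
STORE_FAST v → v=47. Stack: []
LOAD_FAST_LOAD_FAST k,n → push 74,40. Stack: [74, 40]
BINARY_OP - → 74 - 40 = 34. Stack: [34]
LOAD_FAST k → push 74. Stack: [34, 74]
BINARY_OP * → 34 * 74 = 2516. Stack: [2516]
STORE_FAST q → q=2516. Stack: []
LOAD_FAST v → push 47. Stack: [47]
RETURN_VALUE → return 47.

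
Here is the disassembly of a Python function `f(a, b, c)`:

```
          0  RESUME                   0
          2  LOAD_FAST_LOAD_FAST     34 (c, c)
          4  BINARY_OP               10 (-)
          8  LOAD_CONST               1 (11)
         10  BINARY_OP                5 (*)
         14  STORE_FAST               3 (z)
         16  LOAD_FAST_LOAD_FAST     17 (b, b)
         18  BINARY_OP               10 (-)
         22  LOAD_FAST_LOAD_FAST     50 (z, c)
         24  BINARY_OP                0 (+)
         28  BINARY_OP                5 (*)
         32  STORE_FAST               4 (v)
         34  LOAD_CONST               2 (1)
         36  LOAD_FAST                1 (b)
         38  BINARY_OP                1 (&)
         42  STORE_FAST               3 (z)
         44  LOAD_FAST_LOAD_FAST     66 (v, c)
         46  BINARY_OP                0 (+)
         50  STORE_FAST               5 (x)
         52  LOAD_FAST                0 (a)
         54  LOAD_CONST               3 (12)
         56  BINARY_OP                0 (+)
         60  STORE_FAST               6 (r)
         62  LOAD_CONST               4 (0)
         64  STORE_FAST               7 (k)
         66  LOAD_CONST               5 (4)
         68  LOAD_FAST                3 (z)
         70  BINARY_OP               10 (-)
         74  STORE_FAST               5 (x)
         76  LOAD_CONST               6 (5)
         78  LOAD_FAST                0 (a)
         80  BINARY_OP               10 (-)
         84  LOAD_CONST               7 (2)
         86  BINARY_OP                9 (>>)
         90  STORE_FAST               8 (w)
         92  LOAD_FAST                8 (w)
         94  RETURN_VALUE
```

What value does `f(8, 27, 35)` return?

-1

LOAD_FAST_LOAD_FAST c,c → push 35,35. Stack: [35, 35]
BINARY_OP - → 35 - 35 = 0. Stack: [0]
LOAD_CONST → push 11. Stack: [0, 11]
BINARY_OP * → 0 * 11 = 0. Stack: [0]
STORE_FAST z → z=0. Stack: []
LOAD_FAST_LOAD_FAST b,b → push 27,27. Stack: [27, 27]
BINARY_OP - → 27 - 27 = 0. Stack: [0]
LOAD_FAST_LOAD_FAST z,c → push 0,35. Stack: [0, 0, 35]
BINARY_OP + → 0 + 35 = 35. Stack: [0, 35]
BINARY_OP * → 0 * 35 = 0. Stack: [0]
STORE_FAST v → v=0. Stack: []
LOAD_CONST → push 1. Stack: [1]
LOAD_FAST b → push 27. Stack: [1, 27]
BINARY_OP & → 1 & 27 = 1. Stack: [1]
STORE_FAST z → z=1. Stack: []
LOAD_FAST_LOAD_FAST v,c → push 0,35. Stack: [0, 35]
BINARY_OP + → 0 + 35 = 35. Stack: [35]
STORE_FAST x → x=35. Stack: []
LOAD_FAST a → push 8. Stack: [8]
LOAD_CONST → push 12. Stack: [8, 12]
BINARY_OP + → 8 + 12 = 20. Stack: [20]
STORE_FAST r → r=20. Stack: []
LOAD_CONST → push 0. Stack: [0]
STORE_FAST k → k=0. Stack: []
LOAD_CONST → push 4. Stack: [4]
LOAD_FAST z → push 1. Stack: [4, 1]
BINARY_OP - → 4 - 1 = 3. Stack: [3]
STORE_FAST x → x=3. Stack: []
LOAD_CONST → push 5. Stack: [5]
LOAD_FAST a → push 8. Stack: [5, 8]
BINARY_OP - → 5 - 8 = -3. Stack: [-3]
LOAD_CONST → push 2. Stack: [-3, 2]
BINARY_OP >> → -3 >> 2 = -1. Stack: [-1]
STORE_FAST w → w=-1. Stack: []
LOAD_FAST w → push -1. Stack: [-1]
RETURN_VALUE → return -1.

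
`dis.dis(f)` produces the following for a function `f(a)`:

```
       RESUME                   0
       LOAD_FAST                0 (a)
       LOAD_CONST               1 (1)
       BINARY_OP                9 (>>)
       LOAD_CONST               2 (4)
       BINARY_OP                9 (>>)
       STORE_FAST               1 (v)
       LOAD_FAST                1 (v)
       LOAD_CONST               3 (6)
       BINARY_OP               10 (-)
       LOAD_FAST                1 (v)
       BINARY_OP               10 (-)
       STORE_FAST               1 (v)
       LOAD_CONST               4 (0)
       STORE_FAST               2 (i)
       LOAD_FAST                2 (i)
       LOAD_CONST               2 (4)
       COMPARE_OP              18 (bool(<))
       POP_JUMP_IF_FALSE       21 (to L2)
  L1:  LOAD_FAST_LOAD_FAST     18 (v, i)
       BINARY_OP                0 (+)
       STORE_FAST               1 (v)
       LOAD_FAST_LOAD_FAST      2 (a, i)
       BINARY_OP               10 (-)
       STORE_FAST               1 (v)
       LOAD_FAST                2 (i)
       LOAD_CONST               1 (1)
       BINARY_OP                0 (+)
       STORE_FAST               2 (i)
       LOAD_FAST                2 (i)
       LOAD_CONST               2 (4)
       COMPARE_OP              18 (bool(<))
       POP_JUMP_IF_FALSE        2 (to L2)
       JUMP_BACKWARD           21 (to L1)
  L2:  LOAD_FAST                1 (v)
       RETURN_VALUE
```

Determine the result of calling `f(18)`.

LOAD_FAST a → push 18
LOAD_CONST → push 1
BINARY_OP >> → 18 >> 1 = 9
LOAD_CONST → push 4
BINARY_OP >> → 9 >> 4 = 0
STORE_FAST v → v=0
LOAD_FAST v → push 0
LOAD_CONST → push 6
BINARY_OP - → 0 - 6 = -6
LOAD_FAST v → push 0
BINARY_OP - → -6 - 0 = -6
STORE_FAST v → v=-6
LOAD_CONST → push 0
STORE_FAST i → i=0
LOAD_FAST i → push 0
LOAD_CONST → push 4
COMPARE_OP bool(<) → 0 vs 4 = True
POP_JUMP_IF_FALSE → pop True; no jump
LOAD_FAST_LOAD_FAST v,i → push -6,0
BINARY_OP + → -6 + 0 = -6
STORE_FAST v → v=-6
LOAD_FAST_LOAD_FAST a,i → push 18,0
BINARY_OP - → 18 - 0 = 18
STORE_FAST v → v=18
LOAD_FAST i → push 0
LOAD_CONST → push 1
BINARY_OP + → 0 + 1 = 1
STORE_FAST i → i=1
LOAD_FAST i → push 1
LOAD_CONST → push 4
COMPARE_OP bool(<) → 1 vs 4 = True
POP_JUMP_IF_FALSE → pop True; no jump
LOAD_FAST_LOAD_FAST v,i → push 18,1
BINARY_OP + → 18 + 1 = 19
STORE_FAST v → v=19
LOAD_FAST_LOAD_FAST a,i → push 18,1
BINARY_OP - → 18 - 1 = 17
STORE_FAST v → v=17
LOAD_FAST i → push 1
LOAD_CONST → push 1
BINARY_OP + → 1 + 1 = 2
STORE_FAST i → i=2
LOAD_FAST i → push 2
LOAD_CONST → push 4
COMPARE_OP bool(<) → 2 vs 4 = True
POP_JUMP_IF_FALSE → pop True; no jump
LOAD_FAST_LOAD_FAST v,i → push 17,2
BINARY_OP + → 17 + 2 = 19
STORE_FAST v → v=19
LOAD_FAST_LOAD_FAST a,i → push 18,2
BINARY_OP - → 18 - 2 = 16
STORE_FAST v → v=16
LOAD_FAST i → push 2
LOAD_CONST → push 1
BINARY_OP + → 2 + 1 = 3
STORE_FAST i → i=3
LOAD_FAST i → push 3
LOAD_CONST → push 4
COMPARE_OP bool(<) → 3 vs 4 = True
POP_JUMP_IF_FALSE → pop True; no jump
LOAD_FAST_LOAD_FAST v,i → push 16,3
BINARY_OP + → 16 + 3 = 19
STORE_FAST v → v=19
LOAD_FAST_LOAD_FAST a,i → push 18,3
BINARY_OP - → 18 - 3 = 15
STORE_FAST v → v=15
LOAD_FAST i → push 3
LOAD_CONST → push 1
BINARY_OP + → 3 + 1 = 4
STORE_FAST i → i=4
LOAD_FAST i → push 4
LOAD_CONST → push 4
COMPARE_OP bool(<) → 4 vs 4 = False
POP_JUMP_IF_FALSE → pop False; jump
LOAD_FAST v → push 15
RETURN_VALUE → return 15.

15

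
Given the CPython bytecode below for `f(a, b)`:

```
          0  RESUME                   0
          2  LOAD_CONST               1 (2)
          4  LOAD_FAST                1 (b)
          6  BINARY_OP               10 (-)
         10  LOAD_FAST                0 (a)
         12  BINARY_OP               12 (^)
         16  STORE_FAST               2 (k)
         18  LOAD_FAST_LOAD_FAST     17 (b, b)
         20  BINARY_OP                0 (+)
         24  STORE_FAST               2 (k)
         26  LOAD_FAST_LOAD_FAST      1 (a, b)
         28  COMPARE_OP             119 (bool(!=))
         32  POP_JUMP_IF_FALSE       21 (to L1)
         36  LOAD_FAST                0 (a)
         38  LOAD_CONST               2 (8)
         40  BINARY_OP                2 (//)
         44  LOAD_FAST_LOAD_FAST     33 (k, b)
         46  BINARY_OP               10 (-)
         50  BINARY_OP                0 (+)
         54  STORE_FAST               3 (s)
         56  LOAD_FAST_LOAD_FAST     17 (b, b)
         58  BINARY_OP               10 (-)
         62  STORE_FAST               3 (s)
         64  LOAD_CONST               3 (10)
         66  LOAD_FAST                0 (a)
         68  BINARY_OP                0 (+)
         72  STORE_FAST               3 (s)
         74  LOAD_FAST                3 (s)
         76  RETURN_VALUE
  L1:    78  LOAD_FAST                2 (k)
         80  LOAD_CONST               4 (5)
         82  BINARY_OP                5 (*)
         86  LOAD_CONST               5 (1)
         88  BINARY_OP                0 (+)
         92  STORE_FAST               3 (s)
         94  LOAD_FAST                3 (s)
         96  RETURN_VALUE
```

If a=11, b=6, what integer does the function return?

LOAD_CONST → push 2. Stack: [2]
LOAD_FAST b → push 6. Stack: [2, 6]
BINARY_OP - → 2 - 6 = -4. Stack: [-4]
LOAD_FAST a → push 11. Stack: [-4, 11]
BINARY_OP ^ → -4 ^ 11 = -9. Stack: [-9]
STORE_FAST k → k=-9. Stack: []
LOAD_FAST_LOAD_FAST b,b → push 6,6. Stack: [6, 6]
BINARY_OP + → 6 + 6 = 12. Stack: [12]
STORE_FAST k → k=12. Stack: []
LOAD_FAST_LOAD_FAST a,b → push 11,6. Stack: [11, 6]
COMPARE_OP bool(!=) → 11 vs 6 = True. Stack: [True]
POP_JUMP_IF_FALSE → pop True; no jump. Stack: []
LOAD_FAST a → push 11. Stack: [11]
LOAD_CONST → push 8. Stack: [11, 8]
BINARY_OP // → 11 // 8 = 1. Stack: [1]
LOAD_FAST_LOAD_FAST k,b → push 12,6. Stack: [1, 12, 6]
BINARY_OP - → 12 - 6 = 6. Stack: [1, 6]
BINARY_OP + → 1 + 6 = 7. Stack: [7]
STORE_FAST s → s=7. Stack: []
LOAD_FAST_LOAD_FAST b,b → push 6,6. Stack: [6, 6]
BINARY_OP - → 6 - 6 = 0. Stack: [0]
STORE_FAST s → s=0. Stack: []
LOAD_CONST → push 10. Stack: [10]
LOAD_FAST a → push 11. Stack: [10, 11]
BINARY_OP + → 10 + 11 = 21. Stack: [21]
STORE_FAST s → s=21. Stack: []
LOAD_FAST s → push 21. Stack: [21]
RETURN_VALUE → return 21.

21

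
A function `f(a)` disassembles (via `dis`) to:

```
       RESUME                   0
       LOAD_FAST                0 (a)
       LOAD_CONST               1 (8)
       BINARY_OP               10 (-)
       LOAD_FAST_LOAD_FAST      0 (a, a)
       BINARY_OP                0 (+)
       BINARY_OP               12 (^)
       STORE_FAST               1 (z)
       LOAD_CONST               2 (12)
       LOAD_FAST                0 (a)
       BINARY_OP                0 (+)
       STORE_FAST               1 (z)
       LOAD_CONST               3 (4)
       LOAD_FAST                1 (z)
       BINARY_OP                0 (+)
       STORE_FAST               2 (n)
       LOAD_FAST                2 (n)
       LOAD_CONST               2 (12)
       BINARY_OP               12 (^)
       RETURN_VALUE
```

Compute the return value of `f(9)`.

LOAD_FAST a → push 9. Stack: [9]
LOAD_CONST → push 8. Stack: [9, 8]
BINARY_OP - → 9 - 8 = 1. Stack: [1]
LOAD_FAST_LOAD_FAST a,a → push 9,9. Stack: [1, 9, 9]
BINARY_OP + → 9 + 9 = 18. Stack: [1, 18]
BINARY_OP ^ → 1 ^ 18 = 19. Stack: [19]
STORE_FAST z → z=19. Stack: []
LOAD_CONST → push 12. Stack: [12]
LOAD_FAST a → push 9. Stack: [12, 9]
BINARY_OP + → 12 + 9 = 21. Stack: [21]
STORE_FAST z → z=21. Stack: []
LOAD_CONST → push 4. Stack: [4]
LOAD_FAST z → push 21. Stack: [4, 21]
BINARY_OP + → 4 + 21 = 25. Stack: [25]
STORE_FAST n → n=25. Stack: []
LOAD_FAST n → push 25. Stack: [25]
LOAD_CONST → push 12. Stack: [25, 12]
BINARY_OP ^ → 25 ^ 12 = 21. Stack: [21]
RETURN_VALUE → return 21.

21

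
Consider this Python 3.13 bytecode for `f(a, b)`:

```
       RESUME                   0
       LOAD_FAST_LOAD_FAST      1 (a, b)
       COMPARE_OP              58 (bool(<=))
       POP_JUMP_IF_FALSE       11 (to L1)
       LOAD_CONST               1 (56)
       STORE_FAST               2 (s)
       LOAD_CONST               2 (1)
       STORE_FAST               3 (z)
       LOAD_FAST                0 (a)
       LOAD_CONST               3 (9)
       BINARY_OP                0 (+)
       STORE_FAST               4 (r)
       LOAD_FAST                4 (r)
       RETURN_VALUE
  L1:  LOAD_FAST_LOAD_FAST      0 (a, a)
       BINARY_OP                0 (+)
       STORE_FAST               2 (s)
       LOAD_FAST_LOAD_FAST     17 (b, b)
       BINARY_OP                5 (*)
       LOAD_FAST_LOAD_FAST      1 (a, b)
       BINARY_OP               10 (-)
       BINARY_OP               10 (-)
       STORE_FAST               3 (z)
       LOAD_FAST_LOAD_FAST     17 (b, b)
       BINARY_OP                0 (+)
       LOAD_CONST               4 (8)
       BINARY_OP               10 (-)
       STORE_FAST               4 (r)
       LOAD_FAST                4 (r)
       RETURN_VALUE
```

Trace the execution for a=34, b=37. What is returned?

LOAD_FAST_LOAD_FAST a,b → push 34,37. Stack: [34, 37]
COMPARE_OP bool(<=) → 34 vs 37 = True. Stack: [True]
POP_JUMP_IF_FALSE → pop True; no jump. Stack: []
LOAD_CONST → push 56. Stack: [56]
STORE_FAST s → s=56. Stack: []
LOAD_CONST → push 1. Stack: [1]
STORE_FAST z → z=1. Stack: []
LOAD_FAST a → push 34. Stack: [34]
LOAD_CONST → push 9. Stack: [34, 9]
BINARY_OP + → 34 + 9 = 43. Stack: [43]
STORE_FAST r → r=43. Stack: []
LOAD_FAST r → push 43. Stack: [43]
RETURN_VALUE → return 43.

43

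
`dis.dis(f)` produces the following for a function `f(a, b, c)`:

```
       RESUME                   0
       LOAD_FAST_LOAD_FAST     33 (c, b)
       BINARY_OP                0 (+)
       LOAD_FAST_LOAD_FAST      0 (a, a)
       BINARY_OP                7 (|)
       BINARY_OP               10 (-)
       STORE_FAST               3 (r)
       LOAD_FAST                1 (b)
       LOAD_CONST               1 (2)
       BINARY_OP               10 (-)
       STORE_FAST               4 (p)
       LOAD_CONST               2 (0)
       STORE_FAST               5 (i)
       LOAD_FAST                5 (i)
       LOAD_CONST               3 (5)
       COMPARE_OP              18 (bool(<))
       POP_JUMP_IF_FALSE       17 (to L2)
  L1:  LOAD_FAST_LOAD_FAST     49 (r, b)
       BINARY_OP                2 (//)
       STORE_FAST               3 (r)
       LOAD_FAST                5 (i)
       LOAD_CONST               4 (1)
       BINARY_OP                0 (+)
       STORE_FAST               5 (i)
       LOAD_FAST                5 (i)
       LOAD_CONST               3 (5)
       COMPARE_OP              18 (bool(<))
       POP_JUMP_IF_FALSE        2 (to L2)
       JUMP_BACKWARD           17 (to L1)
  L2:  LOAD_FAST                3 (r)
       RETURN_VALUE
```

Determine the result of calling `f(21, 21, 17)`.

0

LOAD_FAST_LOAD_FAST c,b → push 17,21
BINARY_OP + → 17 + 21 = 38
LOAD_FAST_LOAD_FAST a,a → push 21,21
BINARY_OP | → 21 | 21 = 21
BINARY_OP - → 38 - 21 = 17
STORE_FAST r → r=17
LOAD_FAST b → push 21
LOAD_CONST → push 2
BINARY_OP - → 21 - 2 = 19
STORE_FAST p → p=19
LOAD_CONST → push 0
STORE_FAST i → i=0
LOAD_FAST i → push 0
LOAD_CONST → push 5
COMPARE_OP bool(<) → 0 vs 5 = True
POP_JUMP_IF_FALSE → pop True; no jump
LOAD_FAST_LOAD_FAST r,b → push 17,21
BINARY_OP // → 17 // 21 = 0
STORE_FAST r → r=0
LOAD_FAST i → push 0
LOAD_CONST → push 1
BINARY_OP + → 0 + 1 = 1
STORE_FAST i → i=1
LOAD_FAST i → push 1
LOAD_CONST → push 5
COMPARE_OP bool(<) → 1 vs 5 = True
POP_JUMP_IF_FALSE → pop True; no jump
LOAD_FAST_LOAD_FAST r,b → push 0,21
BINARY_OP // → 0 // 21 = 0
STORE_FAST r → r=0
LOAD_FAST i → push 1
LOAD_CONST → push 1
BINARY_OP + → 1 + 1 = 2
STORE_FAST i → i=2
LOAD_FAST i → push 2
LOAD_CONST → push 5
COMPARE_OP bool(<) → 2 vs 5 = True
POP_JUMP_IF_FALSE → pop True; no jump
LOAD_FAST_LOAD_FAST r,b → push 0,21
BINARY_OP // → 0 // 21 = 0
STORE_FAST r → r=0
LOAD_FAST i → push 2
LOAD_CONST → push 1
BINARY_OP + → 2 + 1 = 3
STORE_FAST i → i=3
LOAD_FAST i → push 3
LOAD_CONST → push 5
COMPARE_OP bool(<) → 3 vs 5 = True
POP_JUMP_IF_FALSE → pop True; no jump
LOAD_FAST_LOAD_FAST r,b → push 0,21
BINARY_OP // → 0 // 21 = 0
STORE_FAST r → r=0
LOAD_FAST i → push 3
LOAD_CONST → push 1
BINARY_OP + → 3 + 1 = 4
STORE_FAST i → i=4
LOAD_FAST i → push 4
LOAD_CONST → push 5
COMPARE_OP bool(<) → 4 vs 5 = True
POP_JUMP_IF_FALSE → pop True; no jump
LOAD_FAST_LOAD_FAST r,b → push 0,21
BINARY_OP // → 0 // 21 = 0
STORE_FAST r → r=0
LOAD_FAST i → push 4
LOAD_CONST → push 1
BINARY_OP + → 4 + 1 = 5
STORE_FAST i → i=5
LOAD_FAST i → push 5
LOAD_CONST → push 5
COMPARE_OP bool(<) → 5 vs 5 = False
POP_JUMP_IF_FALSE → pop False; jump
LOAD_FAST r → push 0
RETURN_VALUE → return 0.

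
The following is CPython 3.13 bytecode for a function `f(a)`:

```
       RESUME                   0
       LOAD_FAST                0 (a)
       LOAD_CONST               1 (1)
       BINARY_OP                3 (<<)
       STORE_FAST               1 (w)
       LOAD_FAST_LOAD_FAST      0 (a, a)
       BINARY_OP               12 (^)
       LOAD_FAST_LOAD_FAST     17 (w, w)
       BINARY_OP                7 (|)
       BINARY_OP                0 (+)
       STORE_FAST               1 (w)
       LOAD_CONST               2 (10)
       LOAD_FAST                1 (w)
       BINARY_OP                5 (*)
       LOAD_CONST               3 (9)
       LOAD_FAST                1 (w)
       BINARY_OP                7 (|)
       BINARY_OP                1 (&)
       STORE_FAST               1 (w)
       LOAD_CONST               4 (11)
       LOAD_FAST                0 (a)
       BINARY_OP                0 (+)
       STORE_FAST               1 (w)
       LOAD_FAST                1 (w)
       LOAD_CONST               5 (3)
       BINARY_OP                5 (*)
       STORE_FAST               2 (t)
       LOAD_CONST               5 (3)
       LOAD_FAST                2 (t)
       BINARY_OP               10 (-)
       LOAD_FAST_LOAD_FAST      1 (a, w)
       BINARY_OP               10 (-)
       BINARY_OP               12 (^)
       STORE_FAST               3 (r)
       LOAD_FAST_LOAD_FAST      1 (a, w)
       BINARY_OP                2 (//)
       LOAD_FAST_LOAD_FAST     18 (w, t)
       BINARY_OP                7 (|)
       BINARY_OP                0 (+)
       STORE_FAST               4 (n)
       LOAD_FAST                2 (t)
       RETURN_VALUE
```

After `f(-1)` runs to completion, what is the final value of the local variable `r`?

LOAD_FAST a → push -1. Stack: [-1]
LOAD_CONST → push 1. Stack: [-1, 1]
BINARY_OP << → -1 << 1 = -2. Stack: [-2]
STORE_FAST w → w=-2. Stack: []
LOAD_FAST_LOAD_FAST a,a → push -1,-1. Stack: [-1, -1]
BINARY_OP ^ → -1 ^ -1 = 0. Stack: [0]
LOAD_FAST_LOAD_FAST w,w → push -2,-2. Stack: [0, -2, -2]
BINARY_OP | → -2 | -2 = -2. Stack: [0, -2]
BINARY_OP + → 0 + -2 = -2. Stack: [-2]
STORE_FAST w → w=-2. Stack: []
LOAD_CONST → push 10. Stack: [10]
LOAD_FAST w → push -2. Stack: [10, -2]
BINARY_OP * → 10 * -2 = -20. Stack: [-20]
LOAD_CONST → push 9. Stack: [-20, 9]
LOAD_FAST w → push -2. Stack: [-20, 9, -2]
BINARY_OP | → 9 | -2 = -1. Stack: [-20, -1]
BINARY_OP & → -20 & -1 = -20. Stack: [-20]
STORE_FAST w → w=-20. Stack: []
LOAD_CONST → push 11. Stack: [11]
LOAD_FAST a → push -1. Stack: [11, -1]
BINARY_OP + → 11 + -1 = 10. Stack: [10]
STORE_FAST w → w=10. Stack: []
LOAD_FAST w → push 10. Stack: [10]
LOAD_CONST → push 3. Stack: [10, 3]
BINARY_OP * → 10 * 3 = 30. Stack: [30]
STORE_FAST t → t=30. Stack: []
LOAD_CONST → push 3. Stack: [3]
LOAD_FAST t → push 30. Stack: [3, 30]
BINARY_OP - → 3 - 30 = -27. Stack: [-27]
LOAD_FAST_LOAD_FAST a,w → push -1,10. Stack: [-27, -1, 10]
BINARY_OP - → -1 - 10 = -11. Stack: [-27, -11]
BINARY_OP ^ → -27 ^ -11 = 16. Stack: [16]
STORE_FAST r → r=16. Stack: []
LOAD_FAST_LOAD_FAST a,w → push -1,10. Stack: [-1, 10]
BINARY_OP // → -1 // 10 = -1. Stack: [-1]
LOAD_FAST_LOAD_FAST w,t → push 10,30. Stack: [-1, 10, 30]
BINARY_OP | → 10 | 30 = 30. Stack: [-1, 30]
BINARY_OP + → -1 + 30 = 29. Stack: [29]
STORE_FAST n → n=29. Stack: []
LOAD_FAST t → push 30. Stack: [30]
RETURN_VALUE → return 30.

16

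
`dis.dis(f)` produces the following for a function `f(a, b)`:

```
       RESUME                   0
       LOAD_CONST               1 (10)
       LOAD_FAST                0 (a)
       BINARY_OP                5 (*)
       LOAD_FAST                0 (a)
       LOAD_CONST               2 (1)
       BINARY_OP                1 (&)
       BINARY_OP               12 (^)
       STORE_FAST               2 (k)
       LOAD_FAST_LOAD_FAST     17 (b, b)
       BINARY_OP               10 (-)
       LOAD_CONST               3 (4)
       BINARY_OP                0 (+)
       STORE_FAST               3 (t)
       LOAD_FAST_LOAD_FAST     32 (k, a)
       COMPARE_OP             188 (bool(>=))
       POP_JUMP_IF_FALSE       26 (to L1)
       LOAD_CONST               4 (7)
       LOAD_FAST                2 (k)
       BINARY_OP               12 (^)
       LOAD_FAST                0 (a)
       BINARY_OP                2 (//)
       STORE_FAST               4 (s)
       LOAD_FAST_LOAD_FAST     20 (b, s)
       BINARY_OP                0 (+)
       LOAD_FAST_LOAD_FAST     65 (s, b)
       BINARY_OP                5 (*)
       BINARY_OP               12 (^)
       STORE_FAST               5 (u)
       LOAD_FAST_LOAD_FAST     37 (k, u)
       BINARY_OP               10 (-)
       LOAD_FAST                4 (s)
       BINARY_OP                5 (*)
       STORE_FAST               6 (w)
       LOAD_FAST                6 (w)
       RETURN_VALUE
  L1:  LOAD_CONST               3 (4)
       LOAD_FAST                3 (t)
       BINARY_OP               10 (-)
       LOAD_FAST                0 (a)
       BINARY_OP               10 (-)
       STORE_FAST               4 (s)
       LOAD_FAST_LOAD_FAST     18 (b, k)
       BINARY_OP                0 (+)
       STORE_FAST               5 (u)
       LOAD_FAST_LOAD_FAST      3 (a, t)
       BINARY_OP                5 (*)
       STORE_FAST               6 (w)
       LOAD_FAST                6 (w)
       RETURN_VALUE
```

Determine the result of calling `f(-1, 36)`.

LOAD_CONST → push 10. Stack: [10]
LOAD_FAST a → push -1. Stack: [10, -1]
BINARY_OP * → 10 * -1 = -10. Stack: [-10]
LOAD_FAST a → push -1. Stack: [-10, -1]
LOAD_CONST → push 1. Stack: [-10, -1, 1]
BINARY_OP & → -1 & 1 = 1. Stack: [-10, 1]
BINARY_OP ^ → -10 ^ 1 = -9. Stack: [-9]
STORE_FAST k → k=-9. Stack: []
LOAD_FAST_LOAD_FAST b,b → push 36,36. Stack: [36, 36]
BINARY_OP - → 36 - 36 = 0. Stack: [0]
LOAD_CONST → push 4. Stack: [0, 4]
BINARY_OP + → 0 + 4 = 4. Stack: [4]
STORE_FAST t → t=4. Stack: []
LOAD_FAST_LOAD_FAST k,a → push -9,-1. Stack: [-9, -1]
COMPARE_OP bool(>=) → -9 vs -1 = False. Stack: [False]
POP_JUMP_IF_FALSE → pop False; jump. Stack: []
LOAD_CONST → push 4. Stack: [4]
LOAD_FAST t → push 4. Stack: [4, 4]
BINARY_OP - → 4 - 4 = 0. Stack: [0]
LOAD_FAST a → push -1. Stack: [0, -1]
BINARY_OP - → 0 - -1 = 1. Stack: [1]
STORE_FAST s → s=1. Stack: []
LOAD_FAST_LOAD_FAST b,k → push 36,-9. Stack: [36, -9]
BINARY_OP + → 36 + -9 = 27. Stack: [27]
STORE_FAST u → u=27. Stack: []
LOAD_FAST_LOAD_FAST a,t → push -1,4. Stack: [-1, 4]
BINARY_OP * → -1 * 4 = -4. Stack: [-4]
STORE_FAST w → w=-4. Stack: []
LOAD_FAST w → push -4. Stack: [-4]
RETURN_VALUE → return -4.

-4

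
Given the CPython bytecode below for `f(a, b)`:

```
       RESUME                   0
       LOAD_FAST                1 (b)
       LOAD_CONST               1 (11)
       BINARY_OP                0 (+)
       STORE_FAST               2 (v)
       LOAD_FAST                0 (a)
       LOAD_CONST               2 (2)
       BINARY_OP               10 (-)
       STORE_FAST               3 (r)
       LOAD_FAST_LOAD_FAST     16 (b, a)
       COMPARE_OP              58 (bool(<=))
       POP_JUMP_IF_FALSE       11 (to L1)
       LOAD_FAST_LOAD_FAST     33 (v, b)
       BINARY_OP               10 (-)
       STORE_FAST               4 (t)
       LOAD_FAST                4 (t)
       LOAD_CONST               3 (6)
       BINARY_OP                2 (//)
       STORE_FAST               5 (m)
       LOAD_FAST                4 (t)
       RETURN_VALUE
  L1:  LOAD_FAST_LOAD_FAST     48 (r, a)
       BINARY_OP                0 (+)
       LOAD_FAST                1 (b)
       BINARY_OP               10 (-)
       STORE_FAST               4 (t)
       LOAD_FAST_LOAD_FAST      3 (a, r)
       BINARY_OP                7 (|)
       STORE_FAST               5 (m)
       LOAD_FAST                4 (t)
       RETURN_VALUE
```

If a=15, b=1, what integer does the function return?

LOAD_FAST b → push 1. Stack: [1]
LOAD_CONST → push 11. Stack: [1, 11]
BINARY_OP + → 1 + 11 = 12. Stack: [12]
STORE_FAST v → v=12. Stack: []
LOAD_FAST a → push 15. Stack: [15]
LOAD_CONST → push 2. Stack: [15, 2]
BINARY_OP - → 15 - 2 = 13. Stack: [13]
STORE_FAST r → r=13. Stack: []
LOAD_FAST_LOAD_FAST b,a → push 1,15. Stack: [1, 15]
COMPARE_OP bool(<=) → 1 vs 15 = True. Stack: [True]
POP_JUMP_IF_FALSE → pop True; no jump. Stack: []
LOAD_FAST_LOAD_FAST v,b → push 12,1. Stack: [12, 1]
BINARY_OP - → 12 - 1 = 11. Stack: [11]
STORE_FAST t → t=11. Stack: []
LOAD_FAST t → push 11. Stack: [11]
LOAD_CONST → push 6. Stack: [11, 6]
BINARY_OP // → 11 // 6 = 1. Stack: [1]
STORE_FAST m → m=1. Stack: []
LOAD_FAST t → push 11. Stack: [11]
RETURN_VALUE → return 11.

11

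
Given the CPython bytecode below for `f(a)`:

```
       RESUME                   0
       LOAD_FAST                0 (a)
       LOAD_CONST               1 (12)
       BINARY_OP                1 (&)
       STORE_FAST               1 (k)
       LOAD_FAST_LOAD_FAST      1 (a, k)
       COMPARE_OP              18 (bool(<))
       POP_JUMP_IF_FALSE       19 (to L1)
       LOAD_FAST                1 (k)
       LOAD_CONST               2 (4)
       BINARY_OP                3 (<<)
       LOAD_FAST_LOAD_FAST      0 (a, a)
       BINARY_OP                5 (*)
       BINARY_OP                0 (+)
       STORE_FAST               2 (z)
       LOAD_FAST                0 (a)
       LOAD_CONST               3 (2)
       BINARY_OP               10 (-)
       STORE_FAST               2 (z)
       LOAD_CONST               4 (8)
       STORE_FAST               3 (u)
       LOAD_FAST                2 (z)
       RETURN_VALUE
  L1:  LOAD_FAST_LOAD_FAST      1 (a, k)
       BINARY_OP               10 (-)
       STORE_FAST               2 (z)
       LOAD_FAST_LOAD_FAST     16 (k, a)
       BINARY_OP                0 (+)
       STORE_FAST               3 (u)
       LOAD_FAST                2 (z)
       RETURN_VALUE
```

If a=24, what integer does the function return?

16

LOAD_FAST a → push 24. Stack: [24]
LOAD_CONST → push 12. Stack: [24, 12]
BINARY_OP & → 24 & 12 = 8. Stack: [8]
STORE_FAST k → k=8. Stack: []
LOAD_FAST_LOAD_FAST a,k → push 24,8. Stack: [24, 8]
COMPARE_OP bool(<) → 24 vs 8 = False. Stack: [False]
POP_JUMP_IF_FALSE → pop False; jump. Stack: []
LOAD_FAST_LOAD_FAST a,k → push 24,8. Stack: [24, 8]
BINARY_OP - → 24 - 8 = 16. Stack: [16]
STORE_FAST z → z=16. Stack: []
LOAD_FAST_LOAD_FAST k,a → push 8,24. Stack: [8, 24]
BINARY_OP + → 8 + 24 = 32. Stack: [32]
STORE_FAST u → u=32. Stack: []
LOAD_FAST z → push 16. Stack: [16]
RETURN_VALUE → return 16.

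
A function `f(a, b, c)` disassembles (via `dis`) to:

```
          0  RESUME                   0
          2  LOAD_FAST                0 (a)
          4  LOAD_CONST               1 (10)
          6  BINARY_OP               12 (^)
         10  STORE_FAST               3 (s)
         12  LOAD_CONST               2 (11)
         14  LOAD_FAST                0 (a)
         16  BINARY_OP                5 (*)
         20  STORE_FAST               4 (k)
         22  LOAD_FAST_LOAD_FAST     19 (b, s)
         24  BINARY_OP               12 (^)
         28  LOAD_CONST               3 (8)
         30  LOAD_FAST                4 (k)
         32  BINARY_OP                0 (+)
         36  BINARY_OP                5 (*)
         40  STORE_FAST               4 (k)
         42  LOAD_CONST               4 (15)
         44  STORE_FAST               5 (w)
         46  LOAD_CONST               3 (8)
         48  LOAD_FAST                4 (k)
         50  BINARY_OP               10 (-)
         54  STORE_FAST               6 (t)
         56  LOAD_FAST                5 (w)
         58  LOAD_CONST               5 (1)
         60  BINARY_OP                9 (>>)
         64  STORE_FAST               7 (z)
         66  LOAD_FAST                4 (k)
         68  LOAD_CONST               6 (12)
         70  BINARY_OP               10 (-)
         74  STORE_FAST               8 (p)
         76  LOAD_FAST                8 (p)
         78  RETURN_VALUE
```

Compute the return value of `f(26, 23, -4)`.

2046

LOAD_FAST a → push 26. Stack: [26]
LOAD_CONST → push 10. Stack: [26, 10]
BINARY_OP ^ → 26 ^ 10 = 16. Stack: [16]
STORE_FAST s → s=16. Stack: []
LOAD_CONST → push 11. Stack: [11]
LOAD_FAST a → push 26. Stack: [11, 26]
BINARY_OP * → 11 * 26 = 286. Stack: [286]
STORE_FAST k → k=286. Stack: []
LOAD_FAST_LOAD_FAST b,s → push 23,16. Stack: [23, 16]
BINARY_OP ^ → 23 ^ 16 = 7. Stack: [7]
LOAD_CONST → push 8. Stack: [7, 8]
LOAD_FAST k → push 286. Stack: [7, 8, 286]
BINARY_OP + → 8 + 286 = 294. Stack: [7, 294]
BINARY_OP * → 7 * 294 = 2058. Stack: [2058]
STORE_FAST k → k=2058. Stack: []
LOAD_CONST → push 15. Stack: [15]
STORE_FAST w → w=15. Stack: []
LOAD_CONST → push 8. Stack: [8]
LOAD_FAST k → push 2058. Stack: [8, 2058]
BINARY_OP - → 8 - 2058 = -2050. Stack: [-2050]
STORE_FAST t → t=-2050. Stack: []
LOAD_FAST w → push 15. Stack: [15]
LOAD_CONST → push 1. Stack: [15, 1]
BINARY_OP >> → 15 >> 1 = 7. Stack: [7]
STORE_FAST z → z=7. Stack: []
LOAD_FAST k → push 2058. Stack: [2058]
LOAD_CONST → push 12. Stack: [2058, 12]
BINARY_OP - → 2058 - 12 = 2046. Stack: [2046]
STORE_FAST p → p=2046. Stack: []
LOAD_FAST p → push 2046. Stack: [2046]
RETURN_VALUE → return 2046.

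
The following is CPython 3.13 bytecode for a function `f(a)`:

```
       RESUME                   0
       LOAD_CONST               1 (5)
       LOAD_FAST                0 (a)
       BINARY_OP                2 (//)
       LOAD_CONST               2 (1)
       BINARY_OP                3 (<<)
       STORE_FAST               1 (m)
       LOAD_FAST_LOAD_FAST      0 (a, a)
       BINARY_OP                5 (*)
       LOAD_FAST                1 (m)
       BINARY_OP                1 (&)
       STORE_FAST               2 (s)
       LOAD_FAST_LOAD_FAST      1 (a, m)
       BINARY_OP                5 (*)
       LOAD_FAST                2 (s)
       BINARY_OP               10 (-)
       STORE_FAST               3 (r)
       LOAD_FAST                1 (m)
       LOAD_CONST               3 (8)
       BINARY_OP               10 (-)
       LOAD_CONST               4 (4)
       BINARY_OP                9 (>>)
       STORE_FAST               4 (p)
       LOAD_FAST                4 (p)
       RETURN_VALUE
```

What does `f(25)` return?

-1

LOAD_CONST → push 5. Stack: [5]
LOAD_FAST a → push 25. Stack: [5, 25]
BINARY_OP // → 5 // 25 = 0. Stack: [0]
LOAD_CONST → push 1. Stack: [0, 1]
BINARY_OP << → 0 << 1 = 0. Stack: [0]
STORE_FAST m → m=0. Stack: []
LOAD_FAST_LOAD_FAST a,a → push 25,25. Stack: [25, 25]
BINARY_OP * → 25 * 25 = 625. Stack: [625]
LOAD_FAST m → push 0. Stack: [625, 0]
BINARY_OP & → 625 & 0 = 0. Stack: [0]
STORE_FAST s → s=0. Stack: []
LOAD_FAST_LOAD_FAST a,m → push 25,0. Stack: [25, 0]
BINARY_OP * → 25 * 0 = 0. Stack: [0]
LOAD_FAST s → push 0. Stack: [0, 0]
BINARY_OP - → 0 - 0 = 0. Stack: [0]
STORE_FAST r → r=0. Stack: []
LOAD_FAST m → push 0. Stack: [0]
LOAD_CONST → push 8. Stack: [0, 8]
BINARY_OP - → 0 - 8 = -8. Stack: [-8]
LOAD_CONST → push 4. Stack: [-8, 4]
BINARY_OP >> → -8 >> 4 = -1. Stack: [-1]
STORE_FAST p → p=-1. Stack: []
LOAD_FAST p → push -1. Stack: [-1]
RETURN_VALUE → return -1.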